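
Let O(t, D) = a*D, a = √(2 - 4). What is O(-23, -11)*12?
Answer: -132*I*√2 ≈ -186.68*I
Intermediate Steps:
a = I*√2 (a = √(-2) = I*√2 ≈ 1.4142*I)
O(t, D) = I*D*√2 (O(t, D) = (I*√2)*D = I*D*√2)
O(-23, -11)*12 = (I*(-11)*√2)*12 = -11*I*√2*12 = -132*I*√2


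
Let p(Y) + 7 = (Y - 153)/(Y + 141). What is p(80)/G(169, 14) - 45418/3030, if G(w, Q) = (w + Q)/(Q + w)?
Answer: -7472989/334815 ≈ -22.320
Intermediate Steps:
G(w, Q) = 1 (G(w, Q) = (Q + w)/(Q + w) = 1)
p(Y) = -7 + (-153 + Y)/(141 + Y) (p(Y) = -7 + (Y - 153)/(Y + 141) = -7 + (-153 + Y)/(141 + Y))
p(80)/G(169, 14) - 45418/3030 = (6*(-190 - 1*80)/(141 + 80))/1 - 45418/3030 = (6*(-190 - 80)/221)*1 - 45418*1/3030 = (6*(1/221)*(-270))*1 - 22709/1515 = -1620/221*1 - 22709/1515 = -1620/221 - 22709/1515 = -7472989/334815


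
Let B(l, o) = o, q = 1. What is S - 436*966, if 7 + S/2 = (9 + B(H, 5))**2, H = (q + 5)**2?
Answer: -420798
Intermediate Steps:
H = 36 (H = (1 + 5)**2 = 6**2 = 36)
S = 378 (S = -14 + 2*(9 + 5)**2 = -14 + 2*14**2 = -14 + 2*196 = -14 + 392 = 378)
S - 436*966 = 378 - 436*966 = 378 - 421176 = -420798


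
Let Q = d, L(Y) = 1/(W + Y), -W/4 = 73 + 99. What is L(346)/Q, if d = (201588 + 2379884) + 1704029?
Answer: -1/1465641342 ≈ -6.8230e-10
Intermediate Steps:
W = -688 (W = -4*(73 + 99) = -4*172 = -688)
L(Y) = 1/(-688 + Y)
d = 4285501 (d = 2581472 + 1704029 = 4285501)
Q = 4285501
L(346)/Q = 1/((-688 + 346)*4285501) = (1/4285501)/(-342) = -1/342*1/4285501 = -1/1465641342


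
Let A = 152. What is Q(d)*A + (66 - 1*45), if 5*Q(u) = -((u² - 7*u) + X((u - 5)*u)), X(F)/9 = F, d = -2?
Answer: -21783/5 ≈ -4356.6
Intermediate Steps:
X(F) = 9*F
Q(u) = -u²/5 + 7*u/5 - 9*u*(-5 + u)/5 (Q(u) = (-((u² - 7*u) + 9*((u - 5)*u)))/5 = (-((u² - 7*u) + 9*((-5 + u)*u)))/5 = (-((u² - 7*u) + 9*(u*(-5 + u))))/5 = (-((u² - 7*u) + 9*u*(-5 + u)))/5 = (-(u² - 7*u + 9*u*(-5 + u)))/5 = (-u² + 7*u - 9*u*(-5 + u))/5 = -u²/5 + 7*u/5 - 9*u*(-5 + u)/5)
Q(d)*A + (66 - 1*45) = ((⅖)*(-2)*(26 - 5*(-2)))*152 + (66 - 1*45) = ((⅖)*(-2)*(26 + 10))*152 + (66 - 45) = ((⅖)*(-2)*36)*152 + 21 = -144/5*152 + 21 = -21888/5 + 21 = -21783/5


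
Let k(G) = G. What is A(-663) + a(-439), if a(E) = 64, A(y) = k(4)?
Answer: 68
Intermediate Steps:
A(y) = 4
A(-663) + a(-439) = 4 + 64 = 68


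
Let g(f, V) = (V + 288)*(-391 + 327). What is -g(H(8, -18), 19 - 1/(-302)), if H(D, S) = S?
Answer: 2966880/151 ≈ 19648.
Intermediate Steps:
g(f, V) = -18432 - 64*V (g(f, V) = (288 + V)*(-64) = -18432 - 64*V)
-g(H(8, -18), 19 - 1/(-302)) = -(-18432 - 64*(19 - 1/(-302))) = -(-18432 - 64*(19 - 1*(-1/302))) = -(-18432 - 64*(19 + 1/302)) = -(-18432 - 64*5739/302) = -(-18432 - 183648/151) = -1*(-2966880/151) = 2966880/151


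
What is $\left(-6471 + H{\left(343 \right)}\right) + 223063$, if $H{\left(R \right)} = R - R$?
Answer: $216592$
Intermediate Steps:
$H{\left(R \right)} = 0$
$\left(-6471 + H{\left(343 \right)}\right) + 223063 = \left(-6471 + 0\right) + 223063 = -6471 + 223063 = 216592$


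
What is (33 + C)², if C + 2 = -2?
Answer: 841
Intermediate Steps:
C = -4 (C = -2 - 2 = -4)
(33 + C)² = (33 - 4)² = 29² = 841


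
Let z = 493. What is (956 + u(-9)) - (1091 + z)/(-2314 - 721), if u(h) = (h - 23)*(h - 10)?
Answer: 4748324/3035 ≈ 1564.5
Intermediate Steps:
u(h) = (-23 + h)*(-10 + h)
(956 + u(-9)) - (1091 + z)/(-2314 - 721) = (956 + (230 + (-9)² - 33*(-9))) - (1091 + 493)/(-2314 - 721) = (956 + (230 + 81 + 297)) - 1584/(-3035) = (956 + 608) - 1584*(-1)/3035 = 1564 - 1*(-1584/3035) = 1564 + 1584/3035 = 4748324/3035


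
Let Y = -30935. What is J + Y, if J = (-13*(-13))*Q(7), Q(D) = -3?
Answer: -31442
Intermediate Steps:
J = -507 (J = -13*(-13)*(-3) = 169*(-3) = -507)
J + Y = -507 - 30935 = -31442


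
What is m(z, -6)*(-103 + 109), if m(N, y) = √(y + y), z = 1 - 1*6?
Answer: 12*I*√3 ≈ 20.785*I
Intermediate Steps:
z = -5 (z = 1 - 6 = -5)
m(N, y) = √2*√y (m(N, y) = √(2*y) = √2*√y)
m(z, -6)*(-103 + 109) = (√2*√(-6))*(-103 + 109) = (√2*(I*√6))*6 = (2*I*√3)*6 = 12*I*√3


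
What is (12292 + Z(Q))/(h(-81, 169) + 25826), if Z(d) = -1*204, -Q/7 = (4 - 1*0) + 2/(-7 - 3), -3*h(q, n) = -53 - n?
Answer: 3022/6475 ≈ 0.46672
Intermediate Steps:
h(q, n) = 53/3 + n/3 (h(q, n) = -(-53 - n)/3 = 53/3 + n/3)
Q = -133/5 (Q = -7*((4 - 1*0) + 2/(-7 - 3)) = -7*((4 + 0) + 2/(-10)) = -7*(4 + 2*(-⅒)) = -7*(4 - ⅕) = -7*19/5 = -133/5 ≈ -26.600)
Z(d) = -204
(12292 + Z(Q))/(h(-81, 169) + 25826) = (12292 - 204)/((53/3 + (⅓)*169) + 25826) = 12088/((53/3 + 169/3) + 25826) = 12088/(74 + 25826) = 12088/25900 = 12088*(1/25900) = 3022/6475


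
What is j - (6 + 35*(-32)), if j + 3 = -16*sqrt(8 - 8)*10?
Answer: 1111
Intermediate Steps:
j = -3 (j = -3 - 16*sqrt(8 - 8)*10 = -3 - 16*sqrt(0)*10 = -3 - 16*0*10 = -3 + 0*10 = -3 + 0 = -3)
j - (6 + 35*(-32)) = -3 - (6 + 35*(-32)) = -3 - (6 - 1120) = -3 - 1*(-1114) = -3 + 1114 = 1111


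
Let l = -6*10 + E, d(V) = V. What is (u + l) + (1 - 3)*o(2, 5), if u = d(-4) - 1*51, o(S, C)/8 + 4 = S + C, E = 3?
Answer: -160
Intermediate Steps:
o(S, C) = -32 + 8*C + 8*S (o(S, C) = -32 + 8*(S + C) = -32 + 8*(C + S) = -32 + (8*C + 8*S) = -32 + 8*C + 8*S)
u = -55 (u = -4 - 1*51 = -4 - 51 = -55)
l = -57 (l = -6*10 + 3 = -60 + 3 = -57)
(u + l) + (1 - 3)*o(2, 5) = (-55 - 57) + (1 - 3)*(-32 + 8*5 + 8*2) = -112 - 2*(-32 + 40 + 16) = -112 - 2*24 = -112 - 48 = -160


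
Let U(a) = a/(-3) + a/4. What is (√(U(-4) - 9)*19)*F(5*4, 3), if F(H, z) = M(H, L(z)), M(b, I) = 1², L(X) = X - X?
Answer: 19*I*√78/3 ≈ 55.935*I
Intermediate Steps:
U(a) = -a/12 (U(a) = a*(-⅓) + a*(¼) = -a/3 + a/4 = -a/12)
L(X) = 0
M(b, I) = 1
F(H, z) = 1
(√(U(-4) - 9)*19)*F(5*4, 3) = (√(-1/12*(-4) - 9)*19)*1 = (√(⅓ - 9)*19)*1 = (√(-26/3)*19)*1 = ((I*√78/3)*19)*1 = (19*I*√78/3)*1 = 19*I*√78/3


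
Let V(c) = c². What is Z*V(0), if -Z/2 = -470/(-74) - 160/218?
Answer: 0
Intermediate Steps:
Z = -45310/4033 (Z = -2*(-470/(-74) - 160/218) = -2*(-470*(-1/74) - 160*1/218) = -2*(235/37 - 80/109) = -2*22655/4033 = -45310/4033 ≈ -11.235)
Z*V(0) = -45310/4033*0² = -45310/4033*0 = 0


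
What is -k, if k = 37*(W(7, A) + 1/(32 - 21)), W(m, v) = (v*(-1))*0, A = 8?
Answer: -37/11 ≈ -3.3636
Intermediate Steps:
W(m, v) = 0 (W(m, v) = -v*0 = 0)
k = 37/11 (k = 37*(0 + 1/(32 - 21)) = 37*(0 + 1/11) = 37*(1/11) = 37/11 ≈ 3.3636)
-k = -1*37/11 = -37/11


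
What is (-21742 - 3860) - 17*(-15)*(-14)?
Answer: -29172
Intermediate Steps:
(-21742 - 3860) - 17*(-15)*(-14) = -25602 + 255*(-14) = -25602 - 3570 = -29172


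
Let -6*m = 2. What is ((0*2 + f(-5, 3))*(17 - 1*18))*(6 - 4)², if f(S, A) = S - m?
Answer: 56/3 ≈ 18.667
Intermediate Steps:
m = -⅓ (m = -⅙*2 = -⅓ ≈ -0.33333)
f(S, A) = ⅓ + S (f(S, A) = S - 1*(-⅓) = S + ⅓ = ⅓ + S)
((0*2 + f(-5, 3))*(17 - 1*18))*(6 - 4)² = ((0*2 + (⅓ - 5))*(17 - 1*18))*(6 - 4)² = ((0 - 14/3)*(17 - 18))*2² = -14/3*(-1)*4 = (14/3)*4 = 56/3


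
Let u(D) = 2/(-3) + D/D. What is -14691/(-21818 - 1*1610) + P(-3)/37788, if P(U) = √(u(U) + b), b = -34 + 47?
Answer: 14691/23428 + √30/56682 ≈ 0.62717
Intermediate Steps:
u(D) = ⅓ (u(D) = 2*(-⅓) + 1 = -⅔ + 1 = ⅓)
b = 13
P(U) = 2*√30/3 (P(U) = √(⅓ + 13) = √(40/3) = 2*√30/3)
-14691/(-21818 - 1*1610) + P(-3)/37788 = -14691/(-21818 - 1*1610) + (2*√30/3)/37788 = -14691/(-21818 - 1610) + (2*√30/3)*(1/37788) = -14691/(-23428) + √30/56682 = -14691*(-1/23428) + √30/56682 = 14691/23428 + √30/56682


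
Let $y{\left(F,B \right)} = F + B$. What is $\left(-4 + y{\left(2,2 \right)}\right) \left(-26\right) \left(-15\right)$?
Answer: $0$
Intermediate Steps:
$y{\left(F,B \right)} = B + F$
$\left(-4 + y{\left(2,2 \right)}\right) \left(-26\right) \left(-15\right) = \left(-4 + \left(2 + 2\right)\right) \left(-26\right) \left(-15\right) = \left(-4 + 4\right) \left(-26\right) \left(-15\right) = 0 \left(-26\right) \left(-15\right) = 0 \left(-15\right) = 0$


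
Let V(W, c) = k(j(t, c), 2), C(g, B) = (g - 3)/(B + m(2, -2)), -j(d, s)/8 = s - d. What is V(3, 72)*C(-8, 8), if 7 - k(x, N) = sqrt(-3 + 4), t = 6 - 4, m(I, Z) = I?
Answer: -33/5 ≈ -6.6000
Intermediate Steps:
t = 2
j(d, s) = -8*s + 8*d (j(d, s) = -8*(s - d) = -8*s + 8*d)
C(g, B) = (-3 + g)/(2 + B) (C(g, B) = (g - 3)/(B + 2) = (-3 + g)/(2 + B))
k(x, N) = 6 (k(x, N) = 7 - sqrt(-3 + 4) = 7 - sqrt(1) = 7 - 1*1 = 7 - 1 = 6)
V(W, c) = 6
V(3, 72)*C(-8, 8) = 6*((-3 - 8)/(2 + 8)) = 6*(-11/10) = -33/5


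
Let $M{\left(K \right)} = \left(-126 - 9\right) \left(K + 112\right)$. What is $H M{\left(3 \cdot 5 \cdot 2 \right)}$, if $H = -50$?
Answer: $958500$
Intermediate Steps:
$M{\left(K \right)} = -15120 - 135 K$ ($M{\left(K \right)} = - 135 \left(112 + K\right) = -15120 - 135 K$)
$H M{\left(3 \cdot 5 \cdot 2 \right)} = - 50 \left(-15120 - 135 \cdot 3 \cdot 5 \cdot 2\right) = - 50 \left(-15120 - 135 \cdot 15 \cdot 2\right) = - 50 \left(-15120 - 4050\right) = \left(-50\right) \left(-19170\right) = 958500$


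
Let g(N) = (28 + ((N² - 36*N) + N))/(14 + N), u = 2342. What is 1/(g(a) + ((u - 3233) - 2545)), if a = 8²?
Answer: -13/44354 ≈ -0.00029310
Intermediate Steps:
a = 64
g(N) = (28 + N² - 35*N)/(14 + N) (g(N) = (28 + (N² - 35*N))/(14 + N) = (28 + N² - 35*N)/(14 + N))
1/(g(a) + ((u - 3233) - 2545)) = 1/((28 + 64² - 35*64)/(14 + 64) + ((2342 - 3233) - 2545)) = 1/((28 + 4096 - 2240)/78 + (-891 - 2545)) = 1/((1/78)*1884 - 3436) = 1/(314/13 - 3436) = 1/(-44354/13) = -13/44354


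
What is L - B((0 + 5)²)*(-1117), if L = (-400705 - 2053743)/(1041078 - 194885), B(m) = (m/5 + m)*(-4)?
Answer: -113426164168/846193 ≈ -1.3404e+5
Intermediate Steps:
B(m) = -24*m/5 (B(m) = (m*(⅕) + m)*(-4) = (m/5 + m)*(-4) = (6*m/5)*(-4) = -24*m/5)
L = -2454448/846193 ≈ -2.9006
L - B((0 + 5)²)*(-1117) = -2454448/846193 - (-24*(0 + 5)²/5)*(-1117) = -2454448/846193 - (-24/5*5²)*(-1117) = -2454448/846193 - (-24/5*25)*(-1117) = -2454448/846193 - (-120)*(-1117) = -2454448/846193 - 1*134040 = -2454448/846193 - 134040 = -113426164168/846193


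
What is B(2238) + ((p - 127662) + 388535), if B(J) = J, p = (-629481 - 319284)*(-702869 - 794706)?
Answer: 1420847007986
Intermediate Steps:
p = 1420846744875 (p = -948765*(-1497575) = 1420846744875)
B(2238) + ((p - 127662) + 388535) = 2238 + ((1420846744875 - 127662) + 388535) = 2238 + (1420846617213 + 388535) = 2238 + 1420847005748 = 1420847007986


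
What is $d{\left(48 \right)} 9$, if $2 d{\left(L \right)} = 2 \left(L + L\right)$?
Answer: $864$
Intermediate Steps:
$d{\left(L \right)} = 2 L$ ($d{\left(L \right)} = \frac{2 \left(L + L\right)}{2} = \frac{2 \cdot 2 L}{2} = \frac{4 L}{2} = 2 L$)
$d{\left(48 \right)} 9 = 2 \cdot 48 \cdot 9 = 96 \cdot 9 = 864$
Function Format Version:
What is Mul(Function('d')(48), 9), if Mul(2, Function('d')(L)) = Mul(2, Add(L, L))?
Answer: 864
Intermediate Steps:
Function('d')(L) = Mul(2, L) (Function('d')(L) = Mul(Rational(1, 2), Mul(2, Add(L, L))) = Mul(Rational(1, 2), Mul(2, Mul(2, L))) = Mul(Rational(1, 2), Mul(4, L)) = Mul(2, L))
Mul(Function('d')(48), 9) = Mul(Mul(2, 48), 9) = Mul(96, 9) = 864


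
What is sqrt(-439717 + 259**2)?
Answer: 6*I*sqrt(10351) ≈ 610.44*I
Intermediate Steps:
sqrt(-439717 + 259**2) = sqrt(-439717 + 67081) = sqrt(-372636) = 6*I*sqrt(10351)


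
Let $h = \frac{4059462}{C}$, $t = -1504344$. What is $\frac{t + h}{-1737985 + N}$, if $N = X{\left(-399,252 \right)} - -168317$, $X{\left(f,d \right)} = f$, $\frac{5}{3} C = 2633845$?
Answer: $\frac{792440431382}{827062623523} \approx 0.95814$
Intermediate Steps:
$C = 1580307$ ($C = \frac{3}{5} \cdot 2633845 = 1580307$)
$N = 167918$ ($N = -399 - -168317 = -399 + 168317 = 167918$)
$h = \frac{1353154}{526769}$ ($h = \frac{4059462}{1580307} = 4059462 \cdot \frac{1}{1580307} = \frac{1353154}{526769} \approx 2.5688$)
$\frac{t + h}{-1737985 + N} = \frac{-1504344 + \frac{1353154}{526769}}{-1737985 + 167918} = - \frac{792440431382}{526769 \left(-1570067\right)} = \left(- \frac{792440431382}{526769}\right) \left(- \frac{1}{1570067}\right) = \frac{792440431382}{827062623523}$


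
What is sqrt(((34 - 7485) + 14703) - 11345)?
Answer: I*sqrt(4093) ≈ 63.977*I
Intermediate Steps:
sqrt(((34 - 7485) + 14703) - 11345) = sqrt((-7451 + 14703) - 11345) = sqrt(7252 - 11345) = sqrt(-4093) = I*sqrt(4093)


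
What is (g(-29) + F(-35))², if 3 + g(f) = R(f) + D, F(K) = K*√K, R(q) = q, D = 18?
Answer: -42679 + 980*I*√35 ≈ -42679.0 + 5797.8*I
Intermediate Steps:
F(K) = K^(3/2)
g(f) = 15 + f (g(f) = -3 + (f + 18) = -3 + (18 + f) = 15 + f)
(g(-29) + F(-35))² = ((15 - 29) + (-35)^(3/2))² = (-14 - 35*I*√35)²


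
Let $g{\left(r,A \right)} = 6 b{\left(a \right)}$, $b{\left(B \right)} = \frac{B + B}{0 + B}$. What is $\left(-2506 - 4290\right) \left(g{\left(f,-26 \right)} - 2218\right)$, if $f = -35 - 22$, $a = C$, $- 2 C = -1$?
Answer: $14991976$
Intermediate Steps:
$C = \frac{1}{2}$ ($C = \left(- \frac{1}{2}\right) \left(-1\right) = \frac{1}{2} \approx 0.5$)
$a = \frac{1}{2} \approx 0.5$
$b{\left(B \right)} = 2$ ($b{\left(B \right)} = \frac{2 B}{B} = 2$)
$f = -57$
$g{\left(r,A \right)} = 12$ ($g{\left(r,A \right)} = 6 \cdot 2 = 12$)
$\left(-2506 - 4290\right) \left(g{\left(f,-26 \right)} - 2218\right) = \left(-2506 - 4290\right) \left(12 - 2218\right) = \left(-6796\right) \left(-2206\right) = 14991976$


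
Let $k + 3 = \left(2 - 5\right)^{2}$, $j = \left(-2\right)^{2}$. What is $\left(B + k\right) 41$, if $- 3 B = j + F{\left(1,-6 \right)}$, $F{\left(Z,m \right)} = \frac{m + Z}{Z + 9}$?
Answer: $\frac{1189}{6} \approx 198.17$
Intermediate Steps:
$j = 4$
$F{\left(Z,m \right)} = \frac{Z + m}{9 + Z}$
$k = 6$ ($k = -3 + \left(2 - 5\right)^{2} = -3 + \left(-3\right)^{2} = -3 + 9 = 6$)
$B = - \frac{7}{6}$ ($B = - \frac{4 + \frac{1 - 6}{9 + 1}}{3} = - \frac{4 + \frac{1}{10} \left(-5\right)}{3} = - \frac{4 - \frac{1}{2}}{3} = \left(- \frac{1}{3}\right) \frac{7}{2} = - \frac{7}{6} \approx -1.1667$)
$\left(B + k\right) 41 = \left(- \frac{7}{6} + 6\right) 41 = \frac{29}{6} \cdot 41 = \frac{1189}{6}$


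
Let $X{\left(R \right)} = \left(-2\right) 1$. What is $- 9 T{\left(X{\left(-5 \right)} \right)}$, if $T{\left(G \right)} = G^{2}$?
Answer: $-36$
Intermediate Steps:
$X{\left(R \right)} = -2$
$- 9 T{\left(X{\left(-5 \right)} \right)} = - 9 \left(-2\right)^{2} = \left(-9\right) 4 = -36$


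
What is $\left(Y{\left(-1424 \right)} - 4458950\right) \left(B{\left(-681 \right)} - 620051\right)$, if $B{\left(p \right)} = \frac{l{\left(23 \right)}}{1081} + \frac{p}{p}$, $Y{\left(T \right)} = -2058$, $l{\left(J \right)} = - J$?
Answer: $\frac{130004260949808}{47} \approx 2.766 \cdot 10^{12}$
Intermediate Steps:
$B{\left(p \right)} = \frac{46}{47}$ ($B{\left(p \right)} = \frac{\left(-1\right) 23}{1081} + \frac{p}{p} = \left(-23\right) \frac{1}{1081} + 1 = - \frac{1}{47} + 1 = \frac{46}{47}$)
$\left(Y{\left(-1424 \right)} - 4458950\right) \left(B{\left(-681 \right)} - 620051\right) = \left(-2058 - 4458950\right) \left(\frac{46}{47} - 620051\right) = \left(-4461008\right) \left(- \frac{29142351}{47}\right) = \frac{130004260949808}{47}$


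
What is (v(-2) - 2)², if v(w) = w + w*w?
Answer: 0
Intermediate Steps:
v(w) = w + w²
(v(-2) - 2)² = (-2*(1 - 2) - 2)² = (-2*(-1) - 2)² = (2 - 2)² = 0² = 0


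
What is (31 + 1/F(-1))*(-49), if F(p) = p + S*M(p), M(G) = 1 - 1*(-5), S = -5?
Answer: -47040/31 ≈ -1517.4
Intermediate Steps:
M(G) = 6 (M(G) = 1 + 5 = 6)
F(p) = -30 + p (F(p) = p - 5*6 = p - 30 = -30 + p)
(31 + 1/F(-1))*(-49) = (31 + 1/(-30 - 1))*(-49) = (31 + 1/(-31))*(-49) = (31 - 1/31)*(-49) = (960/31)*(-49) = -47040/31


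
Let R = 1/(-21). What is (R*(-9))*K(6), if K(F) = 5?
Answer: 15/7 ≈ 2.1429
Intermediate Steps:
R = -1/21 ≈ -0.047619
(R*(-9))*K(6) = -1/21*(-9)*5 = (3/7)*5 = 15/7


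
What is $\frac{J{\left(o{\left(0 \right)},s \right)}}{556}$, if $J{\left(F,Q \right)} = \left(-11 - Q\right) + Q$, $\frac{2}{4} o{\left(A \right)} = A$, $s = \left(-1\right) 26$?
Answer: $- \frac{11}{556} \approx -0.019784$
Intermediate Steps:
$s = -26$
$o{\left(A \right)} = 2 A$
$J{\left(F,Q \right)} = -11$
$\frac{J{\left(o{\left(0 \right)},s \right)}}{556} = - \frac{11}{556}$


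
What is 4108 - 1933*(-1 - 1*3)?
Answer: 11840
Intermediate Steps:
4108 - 1933*(-1 - 1*3) = 4108 - 1933*(-1 - 3) = 4108 - 1933*(-4) = 4108 - 1*(-7732) = 4108 + 7732 = 11840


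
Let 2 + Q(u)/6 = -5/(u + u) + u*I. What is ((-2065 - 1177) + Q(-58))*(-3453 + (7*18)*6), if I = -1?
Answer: 15673569/2 ≈ 7.8368e+6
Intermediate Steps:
Q(u) = -12 - 15/u - 6*u (Q(u) = -12 + 6*(-5/(u + u) + u*(-1)) = -12 + 6*(-5/(2*u) - u) = -12 + 6*(-u - 5/(2*u)) = -12 + (-15/u - 6*u) = -12 - 15/u - 6*u)
((-2065 - 1177) + Q(-58))*(-3453 + (7*18)*6) = ((-2065 - 1177) + (-12 - 15/(-58) - 6*(-58)))*(-3453 + (7*18)*6) = (-3242 + (-12 - 15*(-1/58) + 348))*(-3453 + 126*6) = (-3242 + (-12 + 15/58 + 348))*(-3453 + 756) = (-3242 + 19503/58)*(-2697) = -168533/58*(-2697) = 15673569/2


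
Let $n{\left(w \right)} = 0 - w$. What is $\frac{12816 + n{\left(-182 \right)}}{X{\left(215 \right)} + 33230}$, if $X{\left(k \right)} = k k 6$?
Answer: $\frac{6499}{155290} \approx 0.041851$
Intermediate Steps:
$X{\left(k \right)} = 6 k^{2}$ ($X{\left(k \right)} = k^{2} \cdot 6 = 6 k^{2}$)
$n{\left(w \right)} = - w$
$\frac{12816 + n{\left(-182 \right)}}{X{\left(215 \right)} + 33230} = \frac{12816 - -182}{6 \cdot 215^{2} + 33230} = \frac{12816 + 182}{6 \cdot 46225 + 33230} = \frac{12998}{277350 + 33230} = \frac{12998}{310580} = 12998 \cdot \frac{1}{310580} = \frac{6499}{155290}$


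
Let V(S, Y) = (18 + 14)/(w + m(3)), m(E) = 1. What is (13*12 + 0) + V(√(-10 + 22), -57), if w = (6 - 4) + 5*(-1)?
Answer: 140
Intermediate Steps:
w = -3 (w = 2 - 5 = -3)
V(S, Y) = -16 (V(S, Y) = (18 + 14)/(-3 + 1) = 32/(-2) = 32*(-½) = -16)
(13*12 + 0) + V(√(-10 + 22), -57) = (13*12 + 0) - 16 = (156 + 0) - 16 = 156 - 16 = 140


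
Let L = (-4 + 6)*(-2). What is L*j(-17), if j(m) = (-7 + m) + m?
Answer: 164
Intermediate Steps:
j(m) = -7 + 2*m
L = -4 (L = 2*(-2) = -4)
L*j(-17) = -4*(-7 + 2*(-17)) = -4*(-7 - 34) = -4*(-41) = 164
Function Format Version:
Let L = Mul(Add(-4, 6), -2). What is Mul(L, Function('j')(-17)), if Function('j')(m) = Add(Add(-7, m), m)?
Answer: 164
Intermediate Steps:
Function('j')(m) = Add(-7, Mul(2, m))
L = -4 (L = Mul(2, -2) = -4)
Mul(L, Function('j')(-17)) = Mul(-4, Add(-7, Mul(2, -17))) = Mul(-4, Add(-7, -34)) = Mul(-4, -41) = 164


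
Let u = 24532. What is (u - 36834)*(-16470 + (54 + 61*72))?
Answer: 147919248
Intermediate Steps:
(u - 36834)*(-16470 + (54 + 61*72)) = (24532 - 36834)*(-16470 + (54 + 61*72)) = -12302*(-16470 + (54 + 4392)) = -12302*(-16470 + 4446) = -12302*(-12024) = 147919248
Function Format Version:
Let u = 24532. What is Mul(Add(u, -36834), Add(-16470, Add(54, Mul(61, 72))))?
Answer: 147919248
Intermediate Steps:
Mul(Add(u, -36834), Add(-16470, Add(54, Mul(61, 72)))) = Mul(Add(24532, -36834), Add(-16470, Add(54, Mul(61, 72)))) = Mul(-12302, Add(-16470, Add(54, 4392))) = Mul(-12302, Add(-16470, 4446)) = Mul(-12302, -12024) = 147919248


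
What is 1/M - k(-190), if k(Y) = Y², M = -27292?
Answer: -985241201/27292 ≈ -36100.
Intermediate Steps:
1/M - k(-190) = 1/(-27292) - 1*(-190)² = -1/27292 - 1*36100 = -1/27292 - 36100 = -985241201/27292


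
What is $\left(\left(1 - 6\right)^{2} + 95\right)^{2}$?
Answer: $14400$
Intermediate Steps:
$\left(\left(1 - 6\right)^{2} + 95\right)^{2} = \left(\left(-5\right)^{2} + 95\right)^{2} = \left(25 + 95\right)^{2} = 120^{2} = 14400$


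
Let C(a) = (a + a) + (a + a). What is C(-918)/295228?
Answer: -918/73807 ≈ -0.012438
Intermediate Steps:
C(a) = 4*a (C(a) = 2*a + 2*a = 4*a)
C(-918)/295228 = (4*(-918))/295228 = -3672*1/295228 = -918/73807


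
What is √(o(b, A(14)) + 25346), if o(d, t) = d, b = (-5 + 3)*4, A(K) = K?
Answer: √25338 ≈ 159.18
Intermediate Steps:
b = -8 (b = -2*4 = -8)
√(o(b, A(14)) + 25346) = √(-8 + 25346) = √25338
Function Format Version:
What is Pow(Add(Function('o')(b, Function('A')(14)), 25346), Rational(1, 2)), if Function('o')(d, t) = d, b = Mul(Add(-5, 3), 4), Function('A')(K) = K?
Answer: Pow(25338, Rational(1, 2)) ≈ 159.18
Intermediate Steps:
b = -8 (b = Mul(-2, 4) = -8)
Pow(Add(Function('o')(b, Function('A')(14)), 25346), Rational(1, 2)) = Pow(Add(-8, 25346), Rational(1, 2)) = Pow(25338, Rational(1, 2))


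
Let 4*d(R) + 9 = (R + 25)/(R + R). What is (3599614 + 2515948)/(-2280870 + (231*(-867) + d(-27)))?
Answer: -330240348/133982059 ≈ -2.4648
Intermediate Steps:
d(R) = -9/4 + (25 + R)/(8*R) (d(R) = -9/4 + ((R + 25)/(R + R))/4 = -9/4 + ((25 + R)/((2*R)))/4 = -9/4 + ((25 + R)*(1/(2*R)))/4 = -9/4 + ((25 + R)/(2*R))/4 = -9/4 + (25 + R)/(8*R))
(3599614 + 2515948)/(-2280870 + (231*(-867) + d(-27))) = (3599614 + 2515948)/(-2280870 + (231*(-867) + (⅛)*(25 - 17*(-27))/(-27))) = 6115562/(-2280870 + (-200277 + (⅛)*(-1/27)*(25 + 459))) = 6115562/(-2280870 + (-200277 + (⅛)*(-1/27)*484)) = 6115562/(-2280870 + (-200277 - 121/54)) = 6115562/(-2280870 - 10815079/54) = 6115562/(-133982059/54) = 6115562*(-54/133982059) = -330240348/133982059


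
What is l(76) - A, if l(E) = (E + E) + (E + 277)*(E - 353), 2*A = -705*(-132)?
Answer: -144159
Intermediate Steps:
A = 46530 (A = (-705*(-132))/2 = (½)*93060 = 46530)
l(E) = 2*E + (-353 + E)*(277 + E) (l(E) = 2*E + (277 + E)*(-353 + E) = 2*E + (-353 + E)*(277 + E))
l(76) - A = (-97781 + 76² - 74*76) - 1*46530 = (-97781 + 5776 - 5624) - 46530 = -97629 - 46530 = -144159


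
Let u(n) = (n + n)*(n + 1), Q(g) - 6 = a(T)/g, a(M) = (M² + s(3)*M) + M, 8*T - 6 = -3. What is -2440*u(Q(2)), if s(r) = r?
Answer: -266531265/1024 ≈ -2.6028e+5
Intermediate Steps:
T = 3/8 (T = ¾ + (⅛)*(-3) = ¾ - 3/8 = 3/8 ≈ 0.37500)
a(M) = M² + 4*M (a(M) = (M² + 3*M) + M = M² + 4*M)
Q(g) = 6 + 105/(64*g) (Q(g) = 6 + (3*(4 + 3/8)/8)/g = 6 + ((3/8)*(35/8))/g = 6 + 105/(64*g))
u(n) = 2*n*(1 + n) (u(n) = (2*n)*(1 + n) = 2*n*(1 + n))
-2440*u(Q(2)) = -4880*(6 + (105/64)/2)*(1 + (6 + (105/64)/2)) = -4880*(6 + (105/64)*(½))*(1 + (6 + (105/64)*(½))) = -4880*(6 + 105/128)*(1 + (6 + 105/128)) = -4880*873*(1 + 873/128)/128 = -4880*873*1001/(128*128) = -2440*873873/8192 = -266531265/1024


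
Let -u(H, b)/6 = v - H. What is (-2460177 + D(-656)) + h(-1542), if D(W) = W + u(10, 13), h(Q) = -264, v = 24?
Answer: -2461181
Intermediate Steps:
u(H, b) = -144 + 6*H (u(H, b) = -6*(24 - H) = -144 + 6*H)
D(W) = -84 + W (D(W) = W + (-144 + 6*10) = W + (-144 + 60) = W - 84 = -84 + W)
(-2460177 + D(-656)) + h(-1542) = (-2460177 + (-84 - 656)) - 264 = (-2460177 - 740) - 264 = -2460917 - 264 = -2461181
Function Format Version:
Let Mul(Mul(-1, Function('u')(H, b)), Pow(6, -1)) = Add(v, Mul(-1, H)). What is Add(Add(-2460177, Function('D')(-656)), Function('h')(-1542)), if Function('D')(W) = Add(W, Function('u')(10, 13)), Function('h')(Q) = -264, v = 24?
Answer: -2461181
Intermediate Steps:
Function('u')(H, b) = Add(-144, Mul(6, H)) (Function('u')(H, b) = Mul(-6, Add(24, Mul(-1, H))) = Add(-144, Mul(6, H)))
Function('D')(W) = Add(-84, W) (Function('D')(W) = Add(W, Add(-144, Mul(6, 10))) = Add(W, Add(-144, 60)) = Add(W, -84) = Add(-84, W))
Add(Add(-2460177, Function('D')(-656)), Function('h')(-1542)) = Add(Add(-2460177, Add(-84, -656)), -264) = Add(Add(-2460177, -740), -264) = Add(-2460917, -264) = -2461181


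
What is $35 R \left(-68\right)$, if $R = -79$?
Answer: $188020$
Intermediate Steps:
$35 R \left(-68\right) = 35 \left(-79\right) \left(-68\right) = \left(-2765\right) \left(-68\right) = 188020$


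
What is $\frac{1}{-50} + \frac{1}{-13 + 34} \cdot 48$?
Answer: $\frac{793}{350} \approx 2.2657$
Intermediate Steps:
$\frac{1}{-50} + \frac{1}{-13 + 34} \cdot 48 = - \frac{1}{50} + \frac{1}{21} \cdot 48 = - \frac{1}{50} + \frac{16}{7} = \frac{793}{350}$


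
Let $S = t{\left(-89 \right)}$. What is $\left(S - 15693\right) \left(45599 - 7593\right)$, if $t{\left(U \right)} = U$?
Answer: $-599810692$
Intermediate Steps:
$S = -89$
$\left(S - 15693\right) \left(45599 - 7593\right) = \left(-89 - 15693\right) \left(45599 - 7593\right) = \left(-15782\right) 38006 = -599810692$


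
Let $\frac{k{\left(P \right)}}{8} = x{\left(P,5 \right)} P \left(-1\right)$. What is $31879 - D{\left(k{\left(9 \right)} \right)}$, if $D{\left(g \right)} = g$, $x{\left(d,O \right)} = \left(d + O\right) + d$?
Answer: $33535$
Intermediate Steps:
$x{\left(d,O \right)} = O + 2 d$ ($x{\left(d,O \right)} = \left(O + d\right) + d = O + 2 d$)
$k{\left(P \right)} = - 8 P \left(5 + 2 P\right)$ ($k{\left(P \right)} = 8 \left(5 + 2 P\right) P \left(-1\right) = 8 P \left(5 + 2 P\right) \left(-1\right) = 8 \left(- P \left(5 + 2 P\right)\right) = - 8 P \left(5 + 2 P\right)$)
$31879 - D{\left(k{\left(9 \right)} \right)} = 31879 - \left(-8\right) 9 \left(5 + 2 \cdot 9\right) = 31879 - \left(-8\right) 9 \left(5 + 18\right) = 31879 - \left(-8\right) 9 \cdot 23 = 31879 - -1656 = 31879 + 1656 = 33535$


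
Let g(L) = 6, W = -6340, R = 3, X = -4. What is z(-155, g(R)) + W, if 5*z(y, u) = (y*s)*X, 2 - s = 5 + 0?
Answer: -6712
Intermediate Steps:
s = -3 (s = 2 - (5 + 0) = 2 - 1*5 = 2 - 5 = -3)
z(y, u) = 12*y/5 (z(y, u) = ((y*(-3))*(-4))/5 = (-3*y*(-4))/5 = (12*y)/5 = 12*y/5)
z(-155, g(R)) + W = (12/5)*(-155) - 6340 = -372 - 6340 = -6712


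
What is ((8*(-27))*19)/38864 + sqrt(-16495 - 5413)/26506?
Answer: -513/4858 + I*sqrt(5477)/13253 ≈ -0.1056 + 0.0055842*I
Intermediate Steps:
((8*(-27))*19)/38864 + sqrt(-16495 - 5413)/26506 = -216*19*(1/38864) + sqrt(-21908)*(1/26506) = -4104*1/38864 + (2*I*sqrt(5477))*(1/26506) = -513/4858 + I*sqrt(5477)/13253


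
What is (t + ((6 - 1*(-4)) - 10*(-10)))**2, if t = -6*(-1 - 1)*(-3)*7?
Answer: 20164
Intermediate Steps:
t = -252 (t = -(-12)*(-3)*7 = -6*6*7 = -36*7 = -252)
(t + ((6 - 1*(-4)) - 10*(-10)))**2 = (-252 + ((6 - 1*(-4)) - 10*(-10)))**2 = (-252 + ((6 + 4) + 100))**2 = (-252 + (10 + 100))**2 = (-252 + 110)**2 = (-142)**2 = 20164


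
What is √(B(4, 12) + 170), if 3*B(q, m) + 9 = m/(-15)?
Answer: √37515/15 ≈ 12.913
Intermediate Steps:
B(q, m) = -3 - m/45 (B(q, m) = -3 + (m/(-15))/3 = -3 + (m*(-1/15))/3 = -3 + (-m/15)/3 = -3 - m/45)
√(B(4, 12) + 170) = √((-3 - 1/45*12) + 170) = √((-3 - 4/15) + 170) = √(-49/15 + 170) = √(2501/15) = √37515/15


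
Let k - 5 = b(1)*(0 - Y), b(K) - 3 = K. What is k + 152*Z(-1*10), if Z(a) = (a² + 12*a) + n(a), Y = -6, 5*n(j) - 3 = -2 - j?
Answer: -13383/5 ≈ -2676.6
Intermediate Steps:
n(j) = ⅕ - j/5 (n(j) = ⅗ + (-2 - j)/5 = ⅗ + (-⅖ - j/5) = ⅕ - j/5)
b(K) = 3 + K
Z(a) = ⅕ + a² + 59*a/5 (Z(a) = (a² + 12*a) + (⅕ - a/5) = ⅕ + a² + 59*a/5)
k = 29 (k = 5 + (3 + 1)*(0 - 1*(-6)) = 5 + 4*(0 + 6) = 5 + 4*6 = 5 + 24 = 29)
k + 152*Z(-1*10) = 29 + 152*(⅕ + (-1*10)² + 59*(-1*10)/5) = 29 + 152*(⅕ + (-10)² + (59/5)*(-10)) = 29 + 152*(⅕ + 100 - 118) = 29 + 152*(-89/5) = 29 - 13528/5 = -13383/5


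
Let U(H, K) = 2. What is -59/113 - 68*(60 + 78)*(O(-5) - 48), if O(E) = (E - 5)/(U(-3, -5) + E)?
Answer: 47364117/113 ≈ 4.1915e+5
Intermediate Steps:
O(E) = (-5 + E)/(2 + E) (O(E) = (E - 5)/(2 + E) = (-5 + E)/(2 + E))
-59/113 - 68*(60 + 78)*(O(-5) - 48) = -59/113 - 68*(60 + 78)*((-5 - 5)/(2 - 5) - 48) = -59*1/113 - 9384*(-10/(-3) - 48) = -59/113 - 9384*(-⅓*(-10) - 48) = -59/113 - 9384*(10/3 - 48) = -59/113 - 9384*(-134)/3 = -59/113 - 68*(-6164) = -59/113 + 419152 = 47364117/113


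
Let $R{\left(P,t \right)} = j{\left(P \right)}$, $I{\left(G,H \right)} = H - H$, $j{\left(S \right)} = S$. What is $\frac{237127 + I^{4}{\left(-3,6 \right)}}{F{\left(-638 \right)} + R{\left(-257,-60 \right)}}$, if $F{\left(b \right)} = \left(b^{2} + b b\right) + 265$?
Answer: $\frac{237127}{814096} \approx 0.29128$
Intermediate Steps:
$I{\left(G,H \right)} = 0$
$R{\left(P,t \right)} = P$
$F{\left(b \right)} = 265 + 2 b^{2}$ ($F{\left(b \right)} = \left(b^{2} + b^{2}\right) + 265 = 2 b^{2} + 265 = 265 + 2 b^{2}$)
$\frac{237127 + I^{4}{\left(-3,6 \right)}}{F{\left(-638 \right)} + R{\left(-257,-60 \right)}} = \frac{237127 + 0^{4}}{\left(265 + 2 \left(-638\right)^{2}\right) - 257} = \frac{237127 + 0}{\left(265 + 2 \cdot 407044\right) - 257} = \frac{237127}{\left(265 + 814088\right) - 257} = \frac{237127}{814353 - 257} = \frac{237127}{814096}$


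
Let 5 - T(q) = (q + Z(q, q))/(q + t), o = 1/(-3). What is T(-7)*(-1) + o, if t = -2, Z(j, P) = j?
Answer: -34/9 ≈ -3.7778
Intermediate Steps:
o = -⅓ ≈ -0.33333
T(q) = 5 - 2*q/(-2 + q) (T(q) = 5 - (q + q)/(q - 2) = 5 - 2*q/(-2 + q))
T(-7)*(-1) + o = ((-10 + 3*(-7))/(-2 - 7))*(-1) - ⅓ = ((-10 - 21)/(-9))*(-1) - ⅓ = -⅑*(-31)*(-1) - ⅓ = (31/9)*(-1) - ⅓ = -31/9 - ⅓ = -34/9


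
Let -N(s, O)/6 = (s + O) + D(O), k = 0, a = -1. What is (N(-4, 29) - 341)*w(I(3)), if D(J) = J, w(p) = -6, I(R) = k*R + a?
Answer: 3990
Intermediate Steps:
I(R) = -1 (I(R) = 0*R - 1 = 0 - 1 = -1)
N(s, O) = -12*O - 6*s (N(s, O) = -6*((s + O) + O) = -6*((O + s) + O) = -6*(s + 2*O) = -12*O - 6*s)
(N(-4, 29) - 341)*w(I(3)) = ((-12*29 - 6*(-4)) - 341)*(-6) = ((-348 + 24) - 341)*(-6) = (-324 - 341)*(-6) = -665*(-6) = 3990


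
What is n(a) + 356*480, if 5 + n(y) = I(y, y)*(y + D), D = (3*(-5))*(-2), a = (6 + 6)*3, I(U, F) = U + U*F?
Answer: 258787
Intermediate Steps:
I(U, F) = U + F*U
a = 36 (a = 12*3 = 36)
D = 30 (D = -15*(-2) = 30)
n(y) = -5 + y*(1 + y)*(30 + y) (n(y) = -5 + (y*(1 + y))*(y + 30) = -5 + (y*(1 + y))*(30 + y) = -5 + y*(1 + y)*(30 + y))
n(a) + 356*480 = (-5 + 36**3 + 30*36 + 31*36**2) + 356*480 = (-5 + 46656 + 1080 + 31*1296) + 170880 = (-5 + 46656 + 1080 + 40176) + 170880 = 87907 + 170880 = 258787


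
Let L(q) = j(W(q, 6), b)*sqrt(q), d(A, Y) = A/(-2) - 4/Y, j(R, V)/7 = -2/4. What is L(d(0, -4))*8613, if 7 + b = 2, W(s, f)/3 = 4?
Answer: -60291/2 ≈ -30146.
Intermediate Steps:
W(s, f) = 12 (W(s, f) = 3*4 = 12)
b = -5 (b = -7 + 2 = -5)
j(R, V) = -7/2 (j(R, V) = 7*(-2/4) = 7*(-2*1/4) = 7*(-1/2) = -7/2)
d(A, Y) = -4/Y - A/2 (d(A, Y) = A*(-1/2) - 4/Y = -A/2 - 4/Y = -4/Y - A/2)
L(q) = -7*sqrt(q)/2
L(d(0, -4))*8613 = -7*sqrt(-4/(-4) - 1/2*0)/2*8613 = -7*sqrt(-4*(-1/4) + 0)/2*8613 = -7*sqrt(1 + 0)/2*8613 = -7*sqrt(1)/2*8613 = -7/2*1*8613 = -7/2*8613 = -60291/2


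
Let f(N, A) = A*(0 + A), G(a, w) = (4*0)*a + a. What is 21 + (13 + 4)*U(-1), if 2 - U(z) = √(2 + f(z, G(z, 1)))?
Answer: 55 - 17*√3 ≈ 25.555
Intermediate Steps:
G(a, w) = a (G(a, w) = 0*a + a = 0 + a = a)
f(N, A) = A² (f(N, A) = A*A = A²)
U(z) = 2 - √(2 + z²)
21 + (13 + 4)*U(-1) = 21 + (13 + 4)*(2 - √(2 + (-1)²)) = 21 + 17*(2 - √(2 + 1)) = 21 + 17*(2 - √3) = 21 + (34 - 17*√3) = 55 - 17*√3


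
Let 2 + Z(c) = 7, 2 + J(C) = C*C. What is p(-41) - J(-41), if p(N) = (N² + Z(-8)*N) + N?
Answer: -244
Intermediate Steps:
J(C) = -2 + C² (J(C) = -2 + C*C = -2 + C²)
Z(c) = 5 (Z(c) = -2 + 7 = 5)
p(N) = N² + 6*N (p(N) = (N² + 5*N) + N = N² + 6*N)
p(-41) - J(-41) = -41*(6 - 41) - (-2 + (-41)²) = -41*(-35) - (-2 + 1681) = 1435 - 1*1679 = 1435 - 1679 = -244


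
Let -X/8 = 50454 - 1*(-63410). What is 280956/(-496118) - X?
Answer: 225959779330/248059 ≈ 9.1091e+5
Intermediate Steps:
X = -910912 (X = -8*(50454 - 1*(-63410)) = -8*(50454 + 63410) = -8*113864 = -910912)
280956/(-496118) - X = 280956/(-496118) - 1*(-910912) = 280956*(-1/496118) + 910912 = -140478/248059 + 910912 = 225959779330/248059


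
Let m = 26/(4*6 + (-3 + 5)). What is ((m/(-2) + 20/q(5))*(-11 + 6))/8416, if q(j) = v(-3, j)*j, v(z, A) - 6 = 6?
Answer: 5/50496 ≈ 9.9018e-5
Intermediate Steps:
v(z, A) = 12 (v(z, A) = 6 + 6 = 12)
m = 1 (m = 26/(24 + 2) = 26/26 = 26*(1/26) = 1)
q(j) = 12*j
((m/(-2) + 20/q(5))*(-11 + 6))/8416 = ((1/(-2) + 20/((12*5)))*(-11 + 6))/8416 = ((1*(-½) + 20/60)*(-5))*(1/8416) = ((-½ + 20*(1/60))*(-5))*(1/8416) = ((-½ + ⅓)*(-5))*(1/8416) = -⅙*(-5)*(1/8416) = (⅚)*(1/8416) = 5/50496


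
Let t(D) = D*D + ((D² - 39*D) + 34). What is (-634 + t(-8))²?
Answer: 25600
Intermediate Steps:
t(D) = 34 - 39*D + 2*D² (t(D) = D² + (34 + D² - 39*D) = 34 - 39*D + 2*D²)
(-634 + t(-8))² = (-634 + (34 - 39*(-8) + 2*(-8)²))² = (-634 + (34 + 312 + 2*64))² = (-634 + (34 + 312 + 128))² = (-634 + 474)² = (-160)² = 25600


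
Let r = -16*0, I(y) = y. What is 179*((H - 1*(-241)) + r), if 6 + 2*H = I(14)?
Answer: 43855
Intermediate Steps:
r = 0
H = 4 (H = -3 + (½)*14 = -3 + 7 = 4)
179*((H - 1*(-241)) + r) = 179*((4 - 1*(-241)) + 0) = 179*((4 + 241) + 0) = 179*(245 + 0) = 179*245 = 43855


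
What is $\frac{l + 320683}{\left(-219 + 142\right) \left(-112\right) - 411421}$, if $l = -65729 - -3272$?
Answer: $- \frac{258226}{402797} \approx -0.64108$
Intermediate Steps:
$l = -62457$ ($l = -65729 + 3272 = -62457$)
$\frac{l + 320683}{\left(-219 + 142\right) \left(-112\right) - 411421} = \frac{-62457 + 320683}{\left(-219 + 142\right) \left(-112\right) - 411421} = \frac{258226}{\left(-77\right) \left(-112\right) - 411421} = \frac{258226}{8624 - 411421} = \frac{258226}{-402797} = 258226 \left(- \frac{1}{402797}\right) = - \frac{258226}{402797}$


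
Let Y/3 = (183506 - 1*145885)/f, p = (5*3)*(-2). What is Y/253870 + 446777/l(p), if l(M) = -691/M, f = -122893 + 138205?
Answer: 17367372198704911/895364963680 ≈ 19397.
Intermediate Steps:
p = -30 (p = 15*(-2) = -30)
f = 15312
Y = 37621/5104 (Y = 3*((183506 - 1*145885)/15312) = 3*((183506 - 145885)*(1/15312)) = 3*(37621*(1/15312)) = 3*(37621/15312) = 37621/5104 ≈ 7.3709)
Y/253870 + 446777/l(p) = (37621/5104)/253870 + 446777/((-691/(-30))) = (37621/5104)*(1/253870) + 446777/((-691*(-1/30))) = 37621/1295752480 + 446777/(691/30) = 37621/1295752480 + 446777*(30/691) = 37621/1295752480 + 13403310/691 = 17367372198704911/895364963680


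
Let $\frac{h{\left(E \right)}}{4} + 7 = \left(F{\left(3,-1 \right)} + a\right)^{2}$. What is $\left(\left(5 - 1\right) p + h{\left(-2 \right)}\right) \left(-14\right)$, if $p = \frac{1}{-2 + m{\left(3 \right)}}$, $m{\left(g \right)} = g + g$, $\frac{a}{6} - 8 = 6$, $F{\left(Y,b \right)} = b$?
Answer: $-385406$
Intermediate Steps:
$a = 84$ ($a = 48 + 6 \cdot 6 = 48 + 36 = 84$)
$m{\left(g \right)} = 2 g$
$p = \frac{1}{4}$ ($p = \frac{1}{-2 + 2 \cdot 3} = \frac{1}{-2 + 6} = \frac{1}{4} \approx 0.25$)
$h{\left(E \right)} = 27528$ ($h{\left(E \right)} = -28 + 4 \left(-1 + 84\right)^{2} = -28 + 4 \cdot 83^{2} = -28 + 4 \cdot 6889 = -28 + 27556 = 27528$)
$\left(\left(5 - 1\right) p + h{\left(-2 \right)}\right) \left(-14\right) = \left(\left(5 - 1\right) \frac{1}{4} + 27528\right) \left(-14\right) = \left(4 \cdot \frac{1}{4} + 27528\right) \left(-14\right) = \left(1 + 27528\right) \left(-14\right) = 27529 \left(-14\right) = -385406$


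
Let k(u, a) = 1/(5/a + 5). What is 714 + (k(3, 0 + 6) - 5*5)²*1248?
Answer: 943315578/1225 ≈ 7.7005e+5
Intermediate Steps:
k(u, a) = 1/(5 + 5/a)
714 + (k(3, 0 + 6) - 5*5)²*1248 = 714 + ((0 + 6)/(5*(1 + (0 + 6))) - 5*5)²*1248 = 714 + ((⅕)*6/(1 + 6) - 25)²*1248 = 714 + ((⅕)*6/7 - 25)²*1248 = 714 + ((⅕)*6*(⅐) - 25)²*1248 = 714 + (6/35 - 25)²*1248 = 714 + (-869/35)²*1248 = 714 + (755161/1225)*1248 = 714 + 942440928/1225 = 943315578/1225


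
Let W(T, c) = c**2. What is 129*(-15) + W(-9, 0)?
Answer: -1935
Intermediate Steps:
129*(-15) + W(-9, 0) = 129*(-15) + 0**2 = -1935 + 0 = -1935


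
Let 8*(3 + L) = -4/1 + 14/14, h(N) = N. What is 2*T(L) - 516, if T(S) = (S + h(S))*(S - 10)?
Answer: -5367/16 ≈ -335.44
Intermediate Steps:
L = -27/8 (L = -3 + (-4/1 + 14/14)/8 = -3 + (-4*1 + 14*(1/14))/8 = -3 + (-4 + 1)/8 = -3 + (1/8)*(-3) = -3 - 3/8 = -27/8 ≈ -3.3750)
T(S) = 2*S*(-10 + S) (T(S) = (S + S)*(S - 10) = (2*S)*(-10 + S) = 2*S*(-10 + S))
2*T(L) - 516 = 2*(2*(-27/8)*(-10 - 27/8)) - 516 = 2*(2*(-27/8)*(-107/8)) - 516 = 2*(2889/32) - 516 = 2889/16 - 516 = -5367/16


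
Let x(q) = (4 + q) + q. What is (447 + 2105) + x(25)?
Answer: 2606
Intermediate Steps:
x(q) = 4 + 2*q
(447 + 2105) + x(25) = (447 + 2105) + (4 + 2*25) = 2552 + (4 + 50) = 2552 + 54 = 2606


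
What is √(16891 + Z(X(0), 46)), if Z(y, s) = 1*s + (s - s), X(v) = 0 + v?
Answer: √16937 ≈ 130.14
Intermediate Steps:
X(v) = v
Z(y, s) = s (Z(y, s) = s + 0 = s)
√(16891 + Z(X(0), 46)) = √(16891 + 46) = √16937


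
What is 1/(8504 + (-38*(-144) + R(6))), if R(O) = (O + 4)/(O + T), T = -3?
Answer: 3/41938 ≈ 7.1534e-5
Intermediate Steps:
R(O) = (4 + O)/(-3 + O) (R(O) = (O + 4)/(O - 3) = (4 + O)/(-3 + O))
1/(8504 + (-38*(-144) + R(6))) = 1/(8504 + (-38*(-144) + (4 + 6)/(-3 + 6))) = 1/(8504 + (5472 + 10/3)) = 1/(8504 + 16426/3) = 1/(41938/3) = 3/41938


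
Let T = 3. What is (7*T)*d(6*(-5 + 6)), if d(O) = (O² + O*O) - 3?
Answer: 1449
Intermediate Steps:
d(O) = -3 + 2*O² (d(O) = (O² + O²) - 3 = 2*O² - 3 = -3 + 2*O²)
(7*T)*d(6*(-5 + 6)) = (7*3)*(-3 + 2*(6*(-5 + 6))²) = 21*(-3 + 2*(6*1)²) = 21*(-3 + 2*6²) = 21*(-3 + 2*36) = 21*(-3 + 72) = 21*69 = 1449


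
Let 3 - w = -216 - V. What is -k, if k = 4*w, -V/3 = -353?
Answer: -5112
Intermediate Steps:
V = 1059 (V = -3*(-353) = 1059)
w = 1278 (w = 3 - (-216 - 1*1059) = 3 - (-216 - 1059) = 3 - 1*(-1275) = 3 + 1275 = 1278)
k = 5112 (k = 4*1278 = 5112)
-k = -1*5112 = -5112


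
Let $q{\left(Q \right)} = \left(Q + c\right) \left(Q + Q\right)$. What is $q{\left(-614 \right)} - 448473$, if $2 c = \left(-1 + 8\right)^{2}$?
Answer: $275433$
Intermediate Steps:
$c = \frac{49}{2}$ ($c = \frac{\left(-1 + 8\right)^{2}}{2} = \frac{7^{2}}{2} = \frac{1}{2} \cdot 49 = \frac{49}{2} \approx 24.5$)
$q{\left(Q \right)} = 2 Q \left(\frac{49}{2} + Q\right)$ ($q{\left(Q \right)} = \left(Q + \frac{49}{2}\right) \left(Q + Q\right) = \left(\frac{49}{2} + Q\right) 2 Q = 2 Q \left(\frac{49}{2} + Q\right)$)
$q{\left(-614 \right)} - 448473 = - 614 \left(49 + 2 \left(-614\right)\right) - 448473 = - 614 \left(49 - 1228\right) - 448473 = \left(-614\right) \left(-1179\right) - 448473 = 723906 - 448473 = 275433$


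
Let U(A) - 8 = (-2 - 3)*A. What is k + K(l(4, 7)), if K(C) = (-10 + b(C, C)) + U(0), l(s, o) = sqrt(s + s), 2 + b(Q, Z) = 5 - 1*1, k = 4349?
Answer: 4349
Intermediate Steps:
b(Q, Z) = 2 (b(Q, Z) = -2 + (5 - 1*1) = -2 + (5 - 1) = -2 + 4 = 2)
l(s, o) = sqrt(2)*sqrt(s) (l(s, o) = sqrt(2*s) = sqrt(2)*sqrt(s))
U(A) = 8 - 5*A (U(A) = 8 + (-2 - 3)*A = 8 - 5*A)
K(C) = 0 (K(C) = (-10 + 2) + (8 - 5*0) = -8 + (8 + 0) = -8 + 8 = 0)
k + K(l(4, 7)) = 4349 + 0 = 4349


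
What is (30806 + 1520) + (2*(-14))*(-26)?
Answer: 33054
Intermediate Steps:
(30806 + 1520) + (2*(-14))*(-26) = 32326 - 28*(-26) = 32326 + 728 = 33054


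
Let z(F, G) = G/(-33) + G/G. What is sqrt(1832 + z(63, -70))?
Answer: sqrt(1998447)/33 ≈ 42.838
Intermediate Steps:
z(F, G) = 1 - G/33 (z(F, G) = G*(-1/33) + 1 = -G/33 + 1 = 1 - G/33)
sqrt(1832 + z(63, -70)) = sqrt(1832 + (1 - 1/33*(-70))) = sqrt(1832 + (1 + 70/33)) = sqrt(1832 + 103/33) = sqrt(60559/33) = sqrt(1998447)/33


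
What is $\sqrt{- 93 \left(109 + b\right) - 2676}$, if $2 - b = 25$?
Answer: $3 i \sqrt{1186} \approx 103.32 i$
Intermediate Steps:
$b = -23$ ($b = 2 - 25 = -23$)
$\sqrt{- 93 \left(109 + b\right) - 2676} = \sqrt{- 93 \left(109 - 23\right) - 2676} = \sqrt{\left(-93\right) 86 - 2676} = \sqrt{-7998 - 2676} = \sqrt{-10674} = 3 i \sqrt{1186}$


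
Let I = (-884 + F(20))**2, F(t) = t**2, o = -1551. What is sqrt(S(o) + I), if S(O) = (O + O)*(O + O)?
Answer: 22*sqrt(20365) ≈ 3139.5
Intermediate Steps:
S(O) = 4*O**2 (S(O) = (2*O)*(2*O) = 4*O**2)
I = 234256 (I = (-884 + 20**2)**2 = (-884 + 400)**2 = (-484)**2 = 234256)
sqrt(S(o) + I) = sqrt(4*(-1551)**2 + 234256) = sqrt(4*2405601 + 234256) = sqrt(9622404 + 234256) = sqrt(9856660) = 22*sqrt(20365)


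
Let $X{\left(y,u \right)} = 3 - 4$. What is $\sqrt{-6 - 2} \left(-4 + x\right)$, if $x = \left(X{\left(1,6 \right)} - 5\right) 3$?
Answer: $- 44 i \sqrt{2} \approx - 62.225 i$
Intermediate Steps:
$X{\left(y,u \right)} = -1$ ($X{\left(y,u \right)} = 3 - 4 = -1$)
$x = -18$ ($x = \left(-1 - 5\right) 3 = \left(-6\right) 3 = -18$)
$\sqrt{-6 - 2} \left(-4 + x\right) = \sqrt{-6 - 2} \left(-4 - 18\right) = \sqrt{-8} \left(-22\right) = 2 i \sqrt{2} \left(-22\right) = - 44 i \sqrt{2}$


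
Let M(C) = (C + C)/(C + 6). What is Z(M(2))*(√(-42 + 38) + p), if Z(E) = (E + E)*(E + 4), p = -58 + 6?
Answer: -234 + 9*I ≈ -234.0 + 9.0*I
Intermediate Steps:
p = -52
M(C) = 2*C/(6 + C) (M(C) = (2*C)/(6 + C) = 2*C/(6 + C))
Z(E) = 2*E*(4 + E) (Z(E) = (2*E)*(4 + E) = 2*E*(4 + E))
Z(M(2))*(√(-42 + 38) + p) = (2*(2*2/(6 + 2))*(4 + 2*2/(6 + 2)))*(√(-42 + 38) - 52) = (2*(2*2/8)*(4 + 2*2/8))*(√(-4) - 52) = (2*(2*2*(⅛))*(4 + 2*2*(⅛)))*(2*I - 52) = (2*(½)*(4 + ½))*(-52 + 2*I) = (2*(½)*(9/2))*(-52 + 2*I) = 9*(-52 + 2*I)/2 = -234 + 9*I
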